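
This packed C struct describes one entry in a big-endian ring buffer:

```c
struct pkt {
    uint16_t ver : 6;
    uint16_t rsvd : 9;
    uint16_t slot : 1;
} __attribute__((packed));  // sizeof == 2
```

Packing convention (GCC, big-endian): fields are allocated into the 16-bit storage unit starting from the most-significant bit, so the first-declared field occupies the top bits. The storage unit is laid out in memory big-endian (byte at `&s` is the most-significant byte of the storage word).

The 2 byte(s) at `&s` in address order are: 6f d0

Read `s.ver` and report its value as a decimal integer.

[0]=0x6f [1]=0xd0 (big-endian) → word 0x6fd0
ver:6 @ bit 10 → (0x6fd0>>10)&0x3f = 0x1b  ←
rsvd:9 @ bit 1 → (0x6fd0>>1)&0x1ff = 0x1e8
slot:1 @ bit 0 → (0x6fd0>>0)&0x1 = 0x0

27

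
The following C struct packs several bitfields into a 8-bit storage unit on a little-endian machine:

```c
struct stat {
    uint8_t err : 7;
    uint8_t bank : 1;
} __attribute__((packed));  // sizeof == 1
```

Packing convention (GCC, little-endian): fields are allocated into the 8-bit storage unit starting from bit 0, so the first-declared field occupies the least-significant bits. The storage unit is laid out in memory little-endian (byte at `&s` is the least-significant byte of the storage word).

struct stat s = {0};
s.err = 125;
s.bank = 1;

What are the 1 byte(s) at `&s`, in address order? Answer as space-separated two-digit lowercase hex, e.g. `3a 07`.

[0+:7] err=125 & 0x7f = 0x7d; word=0x7d
[7+:1] bank=1 & 0x1 = 0x1; word=0xfd
word = 0xfd → little-endian bytes:
  [0]=0xfd

fd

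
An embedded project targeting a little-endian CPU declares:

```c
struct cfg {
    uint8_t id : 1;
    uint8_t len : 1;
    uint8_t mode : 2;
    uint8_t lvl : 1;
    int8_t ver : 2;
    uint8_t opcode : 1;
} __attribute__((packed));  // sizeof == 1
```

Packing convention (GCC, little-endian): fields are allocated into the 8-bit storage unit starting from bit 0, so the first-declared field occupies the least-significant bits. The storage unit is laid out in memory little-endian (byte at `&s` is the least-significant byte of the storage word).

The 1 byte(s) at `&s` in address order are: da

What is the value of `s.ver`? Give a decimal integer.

[0]=0xda (little-endian) → word 0xda
id:1 @ bit 0 → (0xda>>0)&0x1 = 0x0
len:1 @ bit 1 → (0xda>>1)&0x1 = 0x1
mode:2 @ bit 2 → (0xda>>2)&0x3 = 0x2
lvl:1 @ bit 4 → (0xda>>4)&0x1 = 0x1
ver:2 @ bit 5 → (0xda>>5)&0x3 = 0x2  ←
opcode:1 @ bit 7 → (0xda>>7)&0x1 = 0x1
ver signed 2b, MSB=1: 2 - 4 = -2

-2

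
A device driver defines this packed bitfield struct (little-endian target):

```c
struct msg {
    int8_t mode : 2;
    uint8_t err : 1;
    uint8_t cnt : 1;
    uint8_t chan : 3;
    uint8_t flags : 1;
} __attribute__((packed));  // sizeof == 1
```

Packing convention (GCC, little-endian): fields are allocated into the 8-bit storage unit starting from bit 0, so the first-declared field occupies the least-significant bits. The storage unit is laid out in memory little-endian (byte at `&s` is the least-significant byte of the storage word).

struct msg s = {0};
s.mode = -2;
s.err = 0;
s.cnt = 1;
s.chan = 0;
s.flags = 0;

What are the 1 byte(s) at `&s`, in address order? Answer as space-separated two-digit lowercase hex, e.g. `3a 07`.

mode:2 = -2 → 0x2 << 0 → word 0x02
err:1 = 0 → 0x0 << 2 → word 0x02
cnt:1 = 1 → 0x1 << 3 → word 0x0a
chan:3 = 0 → 0x0 << 4 → word 0x0a
flags:1 = 0 → 0x0 << 7 → word 0x0a
word = 0x0a → little-endian bytes:
  [0]=0x0a

0a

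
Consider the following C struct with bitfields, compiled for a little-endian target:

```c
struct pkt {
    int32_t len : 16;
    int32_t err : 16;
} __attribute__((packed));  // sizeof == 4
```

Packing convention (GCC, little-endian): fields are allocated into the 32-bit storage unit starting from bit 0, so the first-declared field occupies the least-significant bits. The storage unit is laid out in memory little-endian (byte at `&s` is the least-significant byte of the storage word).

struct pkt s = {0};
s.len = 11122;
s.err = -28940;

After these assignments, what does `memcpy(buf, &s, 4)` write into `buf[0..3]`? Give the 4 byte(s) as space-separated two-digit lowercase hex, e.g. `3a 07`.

[0+:16] len=11122 & 0xffff = 0x2b72; word=0x00002b72
[16+:16] err=-28940 & 0xffff = 0x8ef4; word=0x8ef42b72
word = 0x8ef42b72 → little-endian bytes:
  [0]=0x72  [1]=0x2b  [2]=0xf4  [3]=0x8e

72 2b f4 8e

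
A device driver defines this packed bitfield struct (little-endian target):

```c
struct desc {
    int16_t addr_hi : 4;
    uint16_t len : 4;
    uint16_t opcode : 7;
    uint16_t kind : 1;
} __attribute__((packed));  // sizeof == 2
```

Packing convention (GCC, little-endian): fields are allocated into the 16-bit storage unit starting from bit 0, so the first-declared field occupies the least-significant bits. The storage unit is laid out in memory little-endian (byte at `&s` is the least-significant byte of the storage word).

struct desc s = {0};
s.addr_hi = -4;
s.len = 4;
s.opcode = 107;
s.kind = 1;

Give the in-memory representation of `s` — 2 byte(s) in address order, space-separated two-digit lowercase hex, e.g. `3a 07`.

4c eb

[0+:4] addr_hi=-4 & 0xf = 0xc; word=0x000c
[4+:4] len=4 & 0xf = 0x4; word=0x004c
[8+:7] opcode=107 & 0x7f = 0x6b; word=0x6b4c
[15+:1] kind=1 & 0x1 = 0x1; word=0xeb4c
word = 0xeb4c → little-endian bytes:
  [0]=0x4c  [1]=0xeb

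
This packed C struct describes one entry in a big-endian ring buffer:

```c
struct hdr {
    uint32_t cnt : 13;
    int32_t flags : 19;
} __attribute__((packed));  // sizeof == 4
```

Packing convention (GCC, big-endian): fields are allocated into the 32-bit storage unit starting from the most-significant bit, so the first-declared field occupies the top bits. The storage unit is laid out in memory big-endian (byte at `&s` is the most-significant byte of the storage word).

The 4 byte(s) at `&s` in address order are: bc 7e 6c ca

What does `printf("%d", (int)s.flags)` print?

-103222

[0]=0xbc [1]=0x7e [2]=0x6c [3]=0xca (big-endian) → word 0xbc7e6cca
cnt [19+:13] = (word>>19) & 0x1fff = 6031
flags [0+:19] = (word>>0) & 0x7ffff = 421066  ←
flags signed 19b, MSB=1: 421066 - 524288 = -103222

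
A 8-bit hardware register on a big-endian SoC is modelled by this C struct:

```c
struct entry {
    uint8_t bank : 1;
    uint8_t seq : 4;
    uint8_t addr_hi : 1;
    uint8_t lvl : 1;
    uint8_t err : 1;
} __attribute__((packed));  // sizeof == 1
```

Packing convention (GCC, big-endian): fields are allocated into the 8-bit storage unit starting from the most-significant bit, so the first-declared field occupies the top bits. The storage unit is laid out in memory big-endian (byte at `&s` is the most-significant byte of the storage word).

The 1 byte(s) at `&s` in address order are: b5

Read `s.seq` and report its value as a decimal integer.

6

[0]=0xb5 (big-endian) → word 0xb5
bank:1 @ bit 7 → (0xb5>>7)&0x1 = 0x1
seq:4 @ bit 3 → (0xb5>>3)&0xf = 0x6  ←
addr_hi:1 @ bit 2 → (0xb5>>2)&0x1 = 0x1
lvl:1 @ bit 1 → (0xb5>>1)&0x1 = 0x0
err:1 @ bit 0 → (0xb5>>0)&0x1 = 0x1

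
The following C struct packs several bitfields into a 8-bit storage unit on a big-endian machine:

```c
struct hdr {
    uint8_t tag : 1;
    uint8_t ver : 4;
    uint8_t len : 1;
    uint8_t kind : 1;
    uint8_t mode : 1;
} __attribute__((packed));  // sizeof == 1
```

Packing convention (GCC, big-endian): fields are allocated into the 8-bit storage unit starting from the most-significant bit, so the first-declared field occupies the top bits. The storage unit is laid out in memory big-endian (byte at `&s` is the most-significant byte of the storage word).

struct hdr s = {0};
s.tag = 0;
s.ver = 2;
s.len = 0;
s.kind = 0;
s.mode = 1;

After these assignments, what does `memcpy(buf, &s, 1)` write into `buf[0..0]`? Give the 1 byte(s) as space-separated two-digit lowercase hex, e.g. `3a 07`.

11

[7+:1] tag=0 & 0x1 = 0x0; word=0x00
[3+:4] ver=2 & 0xf = 0x2; word=0x10
[2+:1] len=0 & 0x1 = 0x0; word=0x10
[1+:1] kind=0 & 0x1 = 0x0; word=0x10
[0+:1] mode=1 & 0x1 = 0x1; word=0x11
word = 0x11 → big-endian bytes:
  [0]=0x11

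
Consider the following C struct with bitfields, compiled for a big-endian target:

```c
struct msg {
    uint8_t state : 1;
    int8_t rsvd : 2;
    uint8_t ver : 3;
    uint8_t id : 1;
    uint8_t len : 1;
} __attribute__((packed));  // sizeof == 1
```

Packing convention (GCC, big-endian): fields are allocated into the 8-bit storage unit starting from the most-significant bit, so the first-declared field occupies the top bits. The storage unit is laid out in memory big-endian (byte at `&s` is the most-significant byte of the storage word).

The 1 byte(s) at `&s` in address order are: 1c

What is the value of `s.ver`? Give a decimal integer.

[0]=0x1c (big-endian) → word 0x1c
state [7+:1] = (word>>7) & 0x1 = 0
rsvd [5+:2] = (word>>5) & 0x3 = 0
ver [2+:3] = (word>>2) & 0x7 = 7  ←
id [1+:1] = (word>>1) & 0x1 = 0
len [0+:1] = (word>>0) & 0x1 = 0

7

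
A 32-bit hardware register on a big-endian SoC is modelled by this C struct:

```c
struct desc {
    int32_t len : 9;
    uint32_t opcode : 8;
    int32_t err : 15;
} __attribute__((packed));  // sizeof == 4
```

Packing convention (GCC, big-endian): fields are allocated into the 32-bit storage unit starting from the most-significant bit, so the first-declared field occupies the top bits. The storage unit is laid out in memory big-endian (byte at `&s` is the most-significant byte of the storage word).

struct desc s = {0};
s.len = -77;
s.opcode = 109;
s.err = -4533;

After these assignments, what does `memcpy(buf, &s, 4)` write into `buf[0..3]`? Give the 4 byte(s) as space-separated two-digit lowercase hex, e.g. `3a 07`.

len (9b) val=-77 bits=0x1b3 at bit 23: 0xd9800000
opcode (8b) val=109 bits=0x6d at bit 15: 0xd9b68000
err (15b) val=-4533 bits=0x6e4b at bit 0: 0xd9b6ee4b
word = 0xd9b6ee4b → big-endian bytes:
  [0]=0xd9  [1]=0xb6  [2]=0xee  [3]=0x4b

d9 b6 ee 4b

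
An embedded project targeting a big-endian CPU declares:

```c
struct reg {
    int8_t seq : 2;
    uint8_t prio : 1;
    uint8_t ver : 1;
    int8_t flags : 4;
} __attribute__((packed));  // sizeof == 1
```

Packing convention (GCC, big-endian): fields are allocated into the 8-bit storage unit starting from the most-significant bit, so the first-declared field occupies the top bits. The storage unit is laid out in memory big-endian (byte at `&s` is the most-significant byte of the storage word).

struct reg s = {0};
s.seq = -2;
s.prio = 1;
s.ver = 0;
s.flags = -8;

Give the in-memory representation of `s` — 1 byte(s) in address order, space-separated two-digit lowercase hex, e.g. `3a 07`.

[6+:2] seq=-2 & 0x3 = 0x2; word=0x80
[5+:1] prio=1 & 0x1 = 0x1; word=0xa0
[4+:1] ver=0 & 0x1 = 0x0; word=0xa0
[0+:4] flags=-8 & 0xf = 0x8; word=0xa8
word = 0xa8 → big-endian bytes:
  [0]=0xa8

a8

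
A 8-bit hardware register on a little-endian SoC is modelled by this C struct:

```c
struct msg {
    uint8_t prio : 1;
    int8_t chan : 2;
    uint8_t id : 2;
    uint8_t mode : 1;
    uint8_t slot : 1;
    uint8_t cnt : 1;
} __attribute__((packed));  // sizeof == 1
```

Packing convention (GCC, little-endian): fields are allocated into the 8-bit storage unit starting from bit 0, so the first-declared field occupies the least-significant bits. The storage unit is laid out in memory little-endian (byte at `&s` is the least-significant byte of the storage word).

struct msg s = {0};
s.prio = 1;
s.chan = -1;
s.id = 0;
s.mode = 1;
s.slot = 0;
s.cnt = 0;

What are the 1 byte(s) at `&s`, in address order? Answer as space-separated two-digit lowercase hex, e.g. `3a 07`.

prio (1b) val=1 bits=0x1 at bit 0: 0x01
chan (2b) val=-1 bits=0x3 at bit 1: 0x07
id (2b) val=0 bits=0x0 at bit 3: 0x07
mode (1b) val=1 bits=0x1 at bit 5: 0x27
slot (1b) val=0 bits=0x0 at bit 6: 0x27
cnt (1b) val=0 bits=0x0 at bit 7: 0x27
word = 0x27 → little-endian bytes:
  [0]=0x27

27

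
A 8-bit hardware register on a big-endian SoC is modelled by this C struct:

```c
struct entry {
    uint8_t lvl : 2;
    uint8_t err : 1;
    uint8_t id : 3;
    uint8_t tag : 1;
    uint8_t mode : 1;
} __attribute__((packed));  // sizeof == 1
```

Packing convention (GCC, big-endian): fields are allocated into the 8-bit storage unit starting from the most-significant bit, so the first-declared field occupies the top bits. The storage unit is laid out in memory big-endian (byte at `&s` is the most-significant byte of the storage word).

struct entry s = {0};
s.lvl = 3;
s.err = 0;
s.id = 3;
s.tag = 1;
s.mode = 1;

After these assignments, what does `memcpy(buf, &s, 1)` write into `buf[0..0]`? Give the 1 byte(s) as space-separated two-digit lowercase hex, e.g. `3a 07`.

lvl (2b) val=3 bits=0x3 at bit 6: 0xc0
err (1b) val=0 bits=0x0 at bit 5: 0xc0
id (3b) val=3 bits=0x3 at bit 2: 0xcc
tag (1b) val=1 bits=0x1 at bit 1: 0xce
mode (1b) val=1 bits=0x1 at bit 0: 0xcf
word = 0xcf → big-endian bytes:
  [0]=0xcf

cf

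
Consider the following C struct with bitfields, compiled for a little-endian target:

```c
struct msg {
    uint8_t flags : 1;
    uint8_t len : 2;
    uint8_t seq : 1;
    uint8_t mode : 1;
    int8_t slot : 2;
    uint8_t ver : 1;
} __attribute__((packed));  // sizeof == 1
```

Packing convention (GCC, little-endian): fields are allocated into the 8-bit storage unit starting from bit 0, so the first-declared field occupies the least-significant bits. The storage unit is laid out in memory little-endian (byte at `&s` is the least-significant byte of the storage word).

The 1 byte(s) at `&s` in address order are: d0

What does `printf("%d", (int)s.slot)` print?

-2

[0]=0xd0 (little-endian) → word 0xd0
flags:1 @ bit 0 → (0xd0>>0)&0x1 = 0x0
len:2 @ bit 1 → (0xd0>>1)&0x3 = 0x0
seq:1 @ bit 3 → (0xd0>>3)&0x1 = 0x0
mode:1 @ bit 4 → (0xd0>>4)&0x1 = 0x1
slot:2 @ bit 5 → (0xd0>>5)&0x3 = 0x2  ←
ver:1 @ bit 7 → (0xd0>>7)&0x1 = 0x1
slot signed 2b, MSB=1: 2 - 4 = -2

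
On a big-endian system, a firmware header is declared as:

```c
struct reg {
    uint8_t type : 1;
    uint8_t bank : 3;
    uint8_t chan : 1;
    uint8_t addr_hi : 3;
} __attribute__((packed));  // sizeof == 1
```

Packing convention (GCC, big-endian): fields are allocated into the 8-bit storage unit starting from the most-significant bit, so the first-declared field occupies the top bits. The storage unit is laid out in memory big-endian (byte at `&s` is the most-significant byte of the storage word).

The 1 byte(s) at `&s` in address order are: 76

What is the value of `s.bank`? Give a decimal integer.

[0]=0x76 (big-endian) → word 0x76
type:1 @ bit 7 → (0x76>>7)&0x1 = 0x0
bank:3 @ bit 4 → (0x76>>4)&0x7 = 0x7  ←
chan:1 @ bit 3 → (0x76>>3)&0x1 = 0x0
addr_hi:3 @ bit 0 → (0x76>>0)&0x7 = 0x6

7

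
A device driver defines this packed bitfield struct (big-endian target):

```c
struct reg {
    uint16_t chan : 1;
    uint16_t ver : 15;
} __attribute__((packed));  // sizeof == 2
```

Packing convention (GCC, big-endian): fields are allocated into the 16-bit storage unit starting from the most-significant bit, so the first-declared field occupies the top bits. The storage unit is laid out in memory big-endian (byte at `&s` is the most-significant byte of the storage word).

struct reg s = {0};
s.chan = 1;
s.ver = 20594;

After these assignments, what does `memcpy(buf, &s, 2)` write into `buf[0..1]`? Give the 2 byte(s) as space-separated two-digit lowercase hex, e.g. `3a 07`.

d0 72

[15+:1] chan=1 & 0x1 = 0x1; word=0x8000
[0+:15] ver=20594 & 0x7fff = 0x5072; word=0xd072
word = 0xd072 → big-endian bytes:
  [0]=0xd0  [1]=0x72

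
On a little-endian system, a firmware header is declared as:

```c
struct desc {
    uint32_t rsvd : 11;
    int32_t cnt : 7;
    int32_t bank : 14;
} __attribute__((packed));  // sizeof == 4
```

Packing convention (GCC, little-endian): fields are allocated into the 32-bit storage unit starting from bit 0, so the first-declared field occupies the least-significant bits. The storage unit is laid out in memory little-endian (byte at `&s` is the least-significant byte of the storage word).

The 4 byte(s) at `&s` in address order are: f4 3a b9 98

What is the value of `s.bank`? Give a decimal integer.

[0]=0xf4 [1]=0x3a [2]=0xb9 [3]=0x98 (little-endian) → word 0x98b93af4
rsvd [0+:11] = (word>>0) & 0x7ff = 756
cnt [11+:7] = (word>>11) & 0x7f = 39
bank [18+:14] = (word>>18) & 0x3fff = 9774  ←
bank signed 14b, MSB=1: 9774 - 16384 = -6610

-6610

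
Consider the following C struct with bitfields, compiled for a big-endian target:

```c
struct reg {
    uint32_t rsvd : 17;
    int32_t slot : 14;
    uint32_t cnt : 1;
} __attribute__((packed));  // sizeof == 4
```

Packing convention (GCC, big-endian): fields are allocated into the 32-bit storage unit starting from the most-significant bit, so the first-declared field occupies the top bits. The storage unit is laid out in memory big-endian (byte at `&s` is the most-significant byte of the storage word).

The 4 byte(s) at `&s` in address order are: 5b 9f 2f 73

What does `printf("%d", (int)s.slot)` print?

6073

[0]=0x5b [1]=0x9f [2]=0x2f [3]=0x73 (big-endian) → word 0x5b9f2f73
rsvd [15+:17] = (word>>15) & 0x1ffff = 46910
slot [1+:14] = (word>>1) & 0x3fff = 6073  ←
cnt [0+:1] = (word>>0) & 0x1 = 1
slot signed 14b, MSB=0: value = 6073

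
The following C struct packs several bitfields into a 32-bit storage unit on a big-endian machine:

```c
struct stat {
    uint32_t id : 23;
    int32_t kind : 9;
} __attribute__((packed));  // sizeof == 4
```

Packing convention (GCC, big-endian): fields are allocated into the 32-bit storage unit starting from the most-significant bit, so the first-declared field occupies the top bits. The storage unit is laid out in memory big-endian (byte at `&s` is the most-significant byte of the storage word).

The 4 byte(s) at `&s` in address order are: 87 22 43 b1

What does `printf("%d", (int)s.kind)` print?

-79

[0]=0x87 [1]=0x22 [2]=0x43 [3]=0xb1 (big-endian) → word 0x872243b1
id [9+:23] = (word>>9) & 0x7fffff = 4428065
kind [0+:9] = (word>>0) & 0x1ff = 433  ←
kind signed 9b, MSB=1: 433 - 512 = -79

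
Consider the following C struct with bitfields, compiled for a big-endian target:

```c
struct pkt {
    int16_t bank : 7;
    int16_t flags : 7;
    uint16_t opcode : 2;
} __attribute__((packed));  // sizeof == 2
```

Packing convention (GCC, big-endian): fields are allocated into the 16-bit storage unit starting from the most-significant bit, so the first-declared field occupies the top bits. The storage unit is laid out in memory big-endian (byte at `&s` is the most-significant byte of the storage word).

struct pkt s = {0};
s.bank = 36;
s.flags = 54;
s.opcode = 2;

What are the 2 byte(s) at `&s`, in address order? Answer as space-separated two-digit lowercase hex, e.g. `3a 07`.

48 da

[9+:7] bank=36 & 0x7f = 0x24; word=0x4800
[2+:7] flags=54 & 0x7f = 0x36; word=0x48d8
[0+:2] opcode=2 & 0x3 = 0x2; word=0x48da
word = 0x48da → big-endian bytes:
  [0]=0x48  [1]=0xda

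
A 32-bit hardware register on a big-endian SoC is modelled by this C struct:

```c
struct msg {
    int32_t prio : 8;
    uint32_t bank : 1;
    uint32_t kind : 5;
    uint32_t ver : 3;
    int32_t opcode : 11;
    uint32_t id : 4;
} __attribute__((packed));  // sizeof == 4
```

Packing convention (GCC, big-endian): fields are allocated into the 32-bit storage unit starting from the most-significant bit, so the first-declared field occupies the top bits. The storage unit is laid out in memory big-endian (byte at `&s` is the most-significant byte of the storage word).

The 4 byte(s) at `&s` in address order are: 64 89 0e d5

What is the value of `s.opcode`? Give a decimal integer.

237

[0]=0x64 [1]=0x89 [2]=0x0e [3]=0xd5 (big-endian) → word 0x64890ed5
prio:8 @ bit 24 → (0x64890ed5>>24)&0xff = 0x64
bank:1 @ bit 23 → (0x64890ed5>>23)&0x1 = 0x1
kind:5 @ bit 18 → (0x64890ed5>>18)&0x1f = 0x2
ver:3 @ bit 15 → (0x64890ed5>>15)&0x7 = 0x2
opcode:11 @ bit 4 → (0x64890ed5>>4)&0x7ff = 0xed  ←
id:4 @ bit 0 → (0x64890ed5>>0)&0xf = 0x5
opcode signed 11b, MSB=0: value = 237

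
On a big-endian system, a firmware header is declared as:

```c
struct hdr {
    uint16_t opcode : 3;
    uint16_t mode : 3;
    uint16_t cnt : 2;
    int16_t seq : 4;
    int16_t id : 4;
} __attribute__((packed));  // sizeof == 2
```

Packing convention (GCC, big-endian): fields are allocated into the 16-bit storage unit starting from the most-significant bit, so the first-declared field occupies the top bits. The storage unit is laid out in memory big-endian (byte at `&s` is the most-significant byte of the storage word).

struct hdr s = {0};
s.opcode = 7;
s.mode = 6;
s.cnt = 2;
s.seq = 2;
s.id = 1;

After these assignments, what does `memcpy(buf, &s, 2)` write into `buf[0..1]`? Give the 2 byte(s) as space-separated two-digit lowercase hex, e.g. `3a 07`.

opcode:3 = 7 → 0x7 << 13 → word 0xe000
mode:3 = 6 → 0x6 << 10 → word 0xf800
cnt:2 = 2 → 0x2 << 8 → word 0xfa00
seq:4 = 2 → 0x2 << 4 → word 0xfa20
id:4 = 1 → 0x1 << 0 → word 0xfa21
word = 0xfa21 → big-endian bytes:
  [0]=0xfa  [1]=0x21

fa 21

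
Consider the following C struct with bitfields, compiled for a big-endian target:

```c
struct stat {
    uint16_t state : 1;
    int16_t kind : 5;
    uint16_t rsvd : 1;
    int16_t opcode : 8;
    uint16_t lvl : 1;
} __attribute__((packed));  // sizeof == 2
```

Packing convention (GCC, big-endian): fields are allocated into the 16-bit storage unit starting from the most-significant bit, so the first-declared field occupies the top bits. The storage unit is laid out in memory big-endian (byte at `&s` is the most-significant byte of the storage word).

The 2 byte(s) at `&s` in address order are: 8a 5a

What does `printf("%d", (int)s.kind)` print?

2

[0]=0x8a [1]=0x5a (big-endian) → word 0x8a5a
state [15+:1] = (word>>15) & 0x1 = 1
kind [10+:5] = (word>>10) & 0x1f = 2  ←
rsvd [9+:1] = (word>>9) & 0x1 = 1
opcode [1+:8] = (word>>1) & 0xff = 45
lvl [0+:1] = (word>>0) & 0x1 = 0
kind signed 5b, MSB=0: value = 2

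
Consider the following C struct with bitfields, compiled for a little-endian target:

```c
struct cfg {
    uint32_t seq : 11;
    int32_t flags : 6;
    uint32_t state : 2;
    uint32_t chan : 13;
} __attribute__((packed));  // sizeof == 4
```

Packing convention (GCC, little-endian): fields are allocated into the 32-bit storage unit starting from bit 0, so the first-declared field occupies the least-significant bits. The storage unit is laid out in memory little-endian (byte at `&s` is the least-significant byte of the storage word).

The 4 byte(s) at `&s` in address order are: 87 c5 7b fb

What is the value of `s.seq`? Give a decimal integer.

1415

[0]=0x87 [1]=0xc5 [2]=0x7b [3]=0xfb (little-endian) → word 0xfb7bc587
seq [0+:11] = (word>>0) & 0x7ff = 1415  ←
flags [11+:6] = (word>>11) & 0x3f = 56
state [17+:2] = (word>>17) & 0x3 = 1
chan [19+:13] = (word>>19) & 0x1fff = 8047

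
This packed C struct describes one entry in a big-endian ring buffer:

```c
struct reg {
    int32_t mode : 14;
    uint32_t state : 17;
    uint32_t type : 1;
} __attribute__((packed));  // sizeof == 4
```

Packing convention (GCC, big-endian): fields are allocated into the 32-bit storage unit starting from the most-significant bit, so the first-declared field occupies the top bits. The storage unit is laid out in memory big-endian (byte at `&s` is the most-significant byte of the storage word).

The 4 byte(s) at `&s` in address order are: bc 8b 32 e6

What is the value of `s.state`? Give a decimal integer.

104819

[0]=0xbc [1]=0x8b [2]=0x32 [3]=0xe6 (big-endian) → word 0xbc8b32e6
mode [18+:14] = (word>>18) & 0x3fff = 12066
state [1+:17] = (word>>1) & 0x1ffff = 104819  ←
type [0+:1] = (word>>0) & 0x1 = 0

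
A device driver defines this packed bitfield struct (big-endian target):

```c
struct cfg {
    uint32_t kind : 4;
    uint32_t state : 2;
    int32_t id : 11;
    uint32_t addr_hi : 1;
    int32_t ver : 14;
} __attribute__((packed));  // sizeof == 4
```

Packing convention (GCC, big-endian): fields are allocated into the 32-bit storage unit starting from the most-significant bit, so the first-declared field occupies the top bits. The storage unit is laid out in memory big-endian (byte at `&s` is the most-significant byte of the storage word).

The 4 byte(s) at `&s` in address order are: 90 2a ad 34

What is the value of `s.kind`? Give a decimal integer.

9

[0]=0x90 [1]=0x2a [2]=0xad [3]=0x34 (big-endian) → word 0x902aad34
kind:4 @ bit 28 → (0x902aad34>>28)&0xf = 0x9  ←
state:2 @ bit 26 → (0x902aad34>>26)&0x3 = 0x0
id:11 @ bit 15 → (0x902aad34>>15)&0x7ff = 0x55
addr_hi:1 @ bit 14 → (0x902aad34>>14)&0x1 = 0x0
ver:14 @ bit 0 → (0x902aad34>>0)&0x3fff = 0x2d34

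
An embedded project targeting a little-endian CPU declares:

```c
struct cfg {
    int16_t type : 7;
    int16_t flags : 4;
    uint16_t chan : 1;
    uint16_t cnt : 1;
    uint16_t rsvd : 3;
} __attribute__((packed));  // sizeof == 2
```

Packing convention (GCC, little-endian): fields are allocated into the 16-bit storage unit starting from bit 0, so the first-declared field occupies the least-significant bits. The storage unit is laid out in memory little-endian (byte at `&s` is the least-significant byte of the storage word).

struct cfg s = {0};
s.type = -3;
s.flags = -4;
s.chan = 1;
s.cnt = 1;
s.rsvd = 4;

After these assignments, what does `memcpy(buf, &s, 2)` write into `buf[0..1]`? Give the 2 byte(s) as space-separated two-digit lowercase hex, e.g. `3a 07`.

[0+:7] type=-3 & 0x7f = 0x7d; word=0x007d
[7+:4] flags=-4 & 0xf = 0xc; word=0x067d
[11+:1] chan=1 & 0x1 = 0x1; word=0x0e7d
[12+:1] cnt=1 & 0x1 = 0x1; word=0x1e7d
[13+:3] rsvd=4 & 0x7 = 0x4; word=0x9e7d
word = 0x9e7d → little-endian bytes:
  [0]=0x7d  [1]=0x9e

7d 9e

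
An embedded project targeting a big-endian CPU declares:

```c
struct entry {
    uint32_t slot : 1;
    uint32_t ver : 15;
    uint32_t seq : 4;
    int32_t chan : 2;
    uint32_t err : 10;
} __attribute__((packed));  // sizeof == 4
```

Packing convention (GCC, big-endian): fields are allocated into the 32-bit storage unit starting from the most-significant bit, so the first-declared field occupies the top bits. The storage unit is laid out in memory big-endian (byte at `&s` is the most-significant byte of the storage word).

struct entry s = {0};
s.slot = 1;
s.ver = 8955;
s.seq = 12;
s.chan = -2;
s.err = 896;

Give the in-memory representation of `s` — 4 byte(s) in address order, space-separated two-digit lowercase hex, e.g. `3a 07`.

slot:1 = 1 → 0x1 << 31 → word 0x80000000
ver:15 = 8955 → 0x22fb << 16 → word 0xa2fb0000
seq:4 = 12 → 0xc << 12 → word 0xa2fbc000
chan:2 = -2 → 0x2 << 10 → word 0xa2fbc800
err:10 = 896 → 0x380 << 0 → word 0xa2fbcb80
word = 0xa2fbcb80 → big-endian bytes:
  [0]=0xa2  [1]=0xfb  [2]=0xcb  [3]=0x80

a2 fb cb 80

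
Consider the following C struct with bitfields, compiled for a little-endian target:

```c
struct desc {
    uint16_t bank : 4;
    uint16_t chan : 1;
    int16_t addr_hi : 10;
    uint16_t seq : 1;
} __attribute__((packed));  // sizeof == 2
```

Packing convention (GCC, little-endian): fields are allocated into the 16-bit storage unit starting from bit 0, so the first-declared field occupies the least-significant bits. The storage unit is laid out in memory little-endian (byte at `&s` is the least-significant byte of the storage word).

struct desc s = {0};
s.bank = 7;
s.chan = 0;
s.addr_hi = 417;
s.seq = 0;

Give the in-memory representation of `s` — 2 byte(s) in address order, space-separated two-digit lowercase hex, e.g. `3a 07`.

[0+:4] bank=7 & 0xf = 0x7; word=0x0007
[4+:1] chan=0 & 0x1 = 0x0; word=0x0007
[5+:10] addr_hi=417 & 0x3ff = 0x1a1; word=0x3427
[15+:1] seq=0 & 0x1 = 0x0; word=0x3427
word = 0x3427 → little-endian bytes:
  [0]=0x27  [1]=0x34

27 34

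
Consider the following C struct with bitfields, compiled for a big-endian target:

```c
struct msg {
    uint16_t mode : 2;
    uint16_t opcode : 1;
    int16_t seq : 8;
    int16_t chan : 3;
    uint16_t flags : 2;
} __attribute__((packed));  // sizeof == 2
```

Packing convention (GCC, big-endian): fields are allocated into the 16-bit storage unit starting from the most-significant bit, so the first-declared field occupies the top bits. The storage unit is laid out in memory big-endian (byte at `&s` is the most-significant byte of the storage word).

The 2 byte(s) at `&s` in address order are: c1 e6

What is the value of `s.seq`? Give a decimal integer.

15

[0]=0xc1 [1]=0xe6 (big-endian) → word 0xc1e6
mode [14+:2] = (word>>14) & 0x3 = 3
opcode [13+:1] = (word>>13) & 0x1 = 0
seq [5+:8] = (word>>5) & 0xff = 15  ←
chan [2+:3] = (word>>2) & 0x7 = 1
flags [0+:2] = (word>>0) & 0x3 = 2
seq signed 8b, MSB=0: value = 15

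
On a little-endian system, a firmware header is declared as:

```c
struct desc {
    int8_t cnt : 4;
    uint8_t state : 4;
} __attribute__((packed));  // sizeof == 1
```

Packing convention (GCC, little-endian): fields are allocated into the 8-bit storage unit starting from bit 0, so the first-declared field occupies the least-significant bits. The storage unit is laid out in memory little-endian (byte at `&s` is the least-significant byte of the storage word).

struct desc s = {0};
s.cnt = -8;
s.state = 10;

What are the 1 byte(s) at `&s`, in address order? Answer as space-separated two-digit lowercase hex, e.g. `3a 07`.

[0+:4] cnt=-8 & 0xf = 0x8; word=0x08
[4+:4] state=10 & 0xf = 0xa; word=0xa8
word = 0xa8 → little-endian bytes:
  [0]=0xa8

a8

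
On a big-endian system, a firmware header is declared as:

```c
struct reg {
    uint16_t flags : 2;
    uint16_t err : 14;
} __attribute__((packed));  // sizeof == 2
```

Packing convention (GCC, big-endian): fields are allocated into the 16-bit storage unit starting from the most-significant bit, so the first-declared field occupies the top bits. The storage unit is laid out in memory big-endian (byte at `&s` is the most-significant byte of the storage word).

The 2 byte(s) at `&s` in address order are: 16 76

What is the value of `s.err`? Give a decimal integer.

[0]=0x16 [1]=0x76 (big-endian) → word 0x1676
flags:2 @ bit 14 → (0x1676>>14)&0x3 = 0x0
err:14 @ bit 0 → (0x1676>>0)&0x3fff = 0x1676  ←

5750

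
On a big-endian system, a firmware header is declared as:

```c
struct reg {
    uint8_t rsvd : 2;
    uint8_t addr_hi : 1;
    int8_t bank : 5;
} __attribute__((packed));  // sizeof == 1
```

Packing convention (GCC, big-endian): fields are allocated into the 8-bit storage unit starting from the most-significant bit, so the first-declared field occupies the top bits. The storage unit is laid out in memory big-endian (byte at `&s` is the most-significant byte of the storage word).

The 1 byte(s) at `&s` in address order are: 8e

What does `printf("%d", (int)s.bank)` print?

[0]=0x8e (big-endian) → word 0x8e
rsvd:2 @ bit 6 → (0x8e>>6)&0x3 = 0x2
addr_hi:1 @ bit 5 → (0x8e>>5)&0x1 = 0x0
bank:5 @ bit 0 → (0x8e>>0)&0x1f = 0xe  ←
bank signed 5b, MSB=0: value = 14

14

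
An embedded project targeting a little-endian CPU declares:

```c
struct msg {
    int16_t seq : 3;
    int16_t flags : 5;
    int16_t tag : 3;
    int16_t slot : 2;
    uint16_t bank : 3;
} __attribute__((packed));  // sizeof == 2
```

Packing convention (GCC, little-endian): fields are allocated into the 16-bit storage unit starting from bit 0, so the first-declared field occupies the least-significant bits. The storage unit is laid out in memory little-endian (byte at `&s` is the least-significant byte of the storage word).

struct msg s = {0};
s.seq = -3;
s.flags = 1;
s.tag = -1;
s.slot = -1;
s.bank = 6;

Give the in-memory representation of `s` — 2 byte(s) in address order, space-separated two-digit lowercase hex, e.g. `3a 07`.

[0+:3] seq=-3 & 0x7 = 0x5; word=0x0005
[3+:5] flags=1 & 0x1f = 0x1; word=0x000d
[8+:3] tag=-1 & 0x7 = 0x7; word=0x070d
[11+:2] slot=-1 & 0x3 = 0x3; word=0x1f0d
[13+:3] bank=6 & 0x7 = 0x6; word=0xdf0d
word = 0xdf0d → little-endian bytes:
  [0]=0x0d  [1]=0xdf

0d df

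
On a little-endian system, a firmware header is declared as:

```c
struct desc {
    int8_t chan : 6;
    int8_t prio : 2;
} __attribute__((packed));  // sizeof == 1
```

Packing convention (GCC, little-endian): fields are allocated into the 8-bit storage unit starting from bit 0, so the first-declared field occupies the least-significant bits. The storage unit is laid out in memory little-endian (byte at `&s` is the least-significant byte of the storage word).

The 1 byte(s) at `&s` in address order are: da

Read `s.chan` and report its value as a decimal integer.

[0]=0xda (little-endian) → word 0xda
chan [0+:6] = (word>>0) & 0x3f = 26  ←
prio [6+:2] = (word>>6) & 0x3 = 3
chan signed 6b, MSB=0: value = 26

26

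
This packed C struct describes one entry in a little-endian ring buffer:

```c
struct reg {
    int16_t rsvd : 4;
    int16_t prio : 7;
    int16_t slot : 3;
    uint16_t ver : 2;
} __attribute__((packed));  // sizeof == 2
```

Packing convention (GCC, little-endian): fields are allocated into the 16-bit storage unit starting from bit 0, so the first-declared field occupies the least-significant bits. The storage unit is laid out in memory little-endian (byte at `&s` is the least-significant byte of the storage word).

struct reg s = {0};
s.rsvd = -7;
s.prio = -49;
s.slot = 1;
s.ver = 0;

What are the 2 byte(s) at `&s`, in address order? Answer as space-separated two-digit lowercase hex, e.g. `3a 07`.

f9 0c

rsvd (4b) val=-7 bits=0x9 at bit 0: 0x0009
prio (7b) val=-49 bits=0x4f at bit 4: 0x04f9
slot (3b) val=1 bits=0x1 at bit 11: 0x0cf9
ver (2b) val=0 bits=0x0 at bit 14: 0x0cf9
word = 0x0cf9 → little-endian bytes:
  [0]=0xf9  [1]=0x0c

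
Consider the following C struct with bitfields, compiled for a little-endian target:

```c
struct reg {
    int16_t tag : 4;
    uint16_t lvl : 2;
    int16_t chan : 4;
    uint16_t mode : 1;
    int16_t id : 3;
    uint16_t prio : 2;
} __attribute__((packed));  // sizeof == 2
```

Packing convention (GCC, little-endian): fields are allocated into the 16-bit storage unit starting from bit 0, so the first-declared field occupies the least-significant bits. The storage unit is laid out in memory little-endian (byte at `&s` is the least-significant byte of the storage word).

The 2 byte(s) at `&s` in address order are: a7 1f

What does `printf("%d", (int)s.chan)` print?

[0]=0xa7 [1]=0x1f (little-endian) → word 0x1fa7
tag:4 @ bit 0 → (0x1fa7>>0)&0xf = 0x7
lvl:2 @ bit 4 → (0x1fa7>>4)&0x3 = 0x2
chan:4 @ bit 6 → (0x1fa7>>6)&0xf = 0xe  ←
mode:1 @ bit 10 → (0x1fa7>>10)&0x1 = 0x1
id:3 @ bit 11 → (0x1fa7>>11)&0x7 = 0x3
prio:2 @ bit 14 → (0x1fa7>>14)&0x3 = 0x0
chan signed 4b, MSB=1: 14 - 16 = -2

-2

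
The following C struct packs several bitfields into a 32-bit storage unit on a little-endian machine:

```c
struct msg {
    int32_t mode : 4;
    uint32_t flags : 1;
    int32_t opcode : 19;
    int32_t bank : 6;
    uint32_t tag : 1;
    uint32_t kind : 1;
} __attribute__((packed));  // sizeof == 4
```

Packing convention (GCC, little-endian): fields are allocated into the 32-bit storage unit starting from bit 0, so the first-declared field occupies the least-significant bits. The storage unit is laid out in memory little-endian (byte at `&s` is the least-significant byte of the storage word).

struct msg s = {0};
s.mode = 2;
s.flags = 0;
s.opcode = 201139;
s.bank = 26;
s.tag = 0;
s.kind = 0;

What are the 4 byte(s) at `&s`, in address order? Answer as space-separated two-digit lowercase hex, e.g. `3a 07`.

62 36 62 1a

[0+:4] mode=2 & 0xf = 0x2; word=0x00000002
[4+:1] flags=0 & 0x1 = 0x0; word=0x00000002
[5+:19] opcode=201139 & 0x7ffff = 0x311b3; word=0x00623662
[24+:6] bank=26 & 0x3f = 0x1a; word=0x1a623662
[30+:1] tag=0 & 0x1 = 0x0; word=0x1a623662
[31+:1] kind=0 & 0x1 = 0x0; word=0x1a623662
word = 0x1a623662 → little-endian bytes:
  [0]=0x62  [1]=0x36  [2]=0x62  [3]=0x1a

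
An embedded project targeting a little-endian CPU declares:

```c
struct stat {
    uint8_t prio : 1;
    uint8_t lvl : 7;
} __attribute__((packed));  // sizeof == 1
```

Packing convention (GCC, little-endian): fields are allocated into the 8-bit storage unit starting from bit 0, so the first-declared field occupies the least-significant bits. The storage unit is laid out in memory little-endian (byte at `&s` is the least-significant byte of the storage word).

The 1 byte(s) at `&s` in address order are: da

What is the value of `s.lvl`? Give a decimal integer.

[0]=0xda (little-endian) → word 0xda
prio:1 @ bit 0 → (0xda>>0)&0x1 = 0x0
lvl:7 @ bit 1 → (0xda>>1)&0x7f = 0x6d  ←

109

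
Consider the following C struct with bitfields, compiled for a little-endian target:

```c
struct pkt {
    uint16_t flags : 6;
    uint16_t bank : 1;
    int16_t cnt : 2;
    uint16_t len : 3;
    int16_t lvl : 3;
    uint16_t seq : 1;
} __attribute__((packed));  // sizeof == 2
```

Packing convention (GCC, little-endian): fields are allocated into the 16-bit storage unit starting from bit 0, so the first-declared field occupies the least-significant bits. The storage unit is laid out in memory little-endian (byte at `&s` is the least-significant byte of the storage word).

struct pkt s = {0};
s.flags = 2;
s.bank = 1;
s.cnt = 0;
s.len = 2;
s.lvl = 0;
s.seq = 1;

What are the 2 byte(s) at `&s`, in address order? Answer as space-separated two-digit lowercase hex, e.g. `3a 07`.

flags (6b) val=2 bits=0x2 at bit 0: 0x0002
bank (1b) val=1 bits=0x1 at bit 6: 0x0042
cnt (2b) val=0 bits=0x0 at bit 7: 0x0042
len (3b) val=2 bits=0x2 at bit 9: 0x0442
lvl (3b) val=0 bits=0x0 at bit 12: 0x0442
seq (1b) val=1 bits=0x1 at bit 15: 0x8442
word = 0x8442 → little-endian bytes:
  [0]=0x42  [1]=0x84

42 84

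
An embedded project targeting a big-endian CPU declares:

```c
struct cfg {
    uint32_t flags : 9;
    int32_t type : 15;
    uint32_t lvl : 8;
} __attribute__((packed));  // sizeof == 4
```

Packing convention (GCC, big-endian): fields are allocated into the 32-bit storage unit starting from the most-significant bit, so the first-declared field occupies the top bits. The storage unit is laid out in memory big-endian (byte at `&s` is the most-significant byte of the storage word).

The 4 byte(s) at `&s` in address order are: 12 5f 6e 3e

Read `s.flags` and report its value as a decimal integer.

[0]=0x12 [1]=0x5f [2]=0x6e [3]=0x3e (big-endian) → word 0x125f6e3e
flags:9 @ bit 23 → (0x125f6e3e>>23)&0x1ff = 0x24  ←
type:15 @ bit 8 → (0x125f6e3e>>8)&0x7fff = 0x5f6e
lvl:8 @ bit 0 → (0x125f6e3e>>0)&0xff = 0x3e

36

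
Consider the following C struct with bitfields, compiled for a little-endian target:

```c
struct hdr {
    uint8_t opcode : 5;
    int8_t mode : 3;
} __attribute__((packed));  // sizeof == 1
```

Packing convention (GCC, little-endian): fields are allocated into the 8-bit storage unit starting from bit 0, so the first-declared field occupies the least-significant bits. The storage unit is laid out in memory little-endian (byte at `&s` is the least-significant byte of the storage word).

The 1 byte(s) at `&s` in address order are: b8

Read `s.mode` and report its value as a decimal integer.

[0]=0xb8 (little-endian) → word 0xb8
opcode [0+:5] = (word>>0) & 0x1f = 24
mode [5+:3] = (word>>5) & 0x7 = 5  ←
mode signed 3b, MSB=1: 5 - 8 = -3

-3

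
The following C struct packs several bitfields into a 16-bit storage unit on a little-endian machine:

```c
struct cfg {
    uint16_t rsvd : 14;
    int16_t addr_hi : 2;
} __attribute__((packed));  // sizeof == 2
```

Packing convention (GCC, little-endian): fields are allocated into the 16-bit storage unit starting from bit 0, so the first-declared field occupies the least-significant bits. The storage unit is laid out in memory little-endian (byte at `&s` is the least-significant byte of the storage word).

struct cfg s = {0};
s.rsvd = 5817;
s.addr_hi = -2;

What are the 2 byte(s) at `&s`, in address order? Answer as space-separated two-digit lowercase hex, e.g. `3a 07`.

rsvd:14 = 5817 → 0x16b9 << 0 → word 0x16b9
addr_hi:2 = -2 → 0x2 << 14 → word 0x96b9
word = 0x96b9 → little-endian bytes:
  [0]=0xb9  [1]=0x96

b9 96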